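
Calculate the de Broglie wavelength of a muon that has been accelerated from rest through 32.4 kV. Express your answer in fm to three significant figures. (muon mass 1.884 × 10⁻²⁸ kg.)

λ = 474 fm

KE = eV = 1.602 × 10⁻¹⁹ × 3.240 × 10⁴ = 5.190 × 10⁻¹⁵ J.
p = √(2mKE) = √(2 × 1.884 × 10⁻²⁸ × 5.190 × 10⁻¹⁵) = 1.398 × 10⁻²¹ kg·m/s.
λ = h/p = 6.626 × 10⁻³⁴ / 1.398 × 10⁻²¹ = 4.74 × 10⁻¹³ m = 474 fm.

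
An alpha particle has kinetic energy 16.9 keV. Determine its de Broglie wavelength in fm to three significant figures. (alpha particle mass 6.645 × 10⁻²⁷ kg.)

KE = 16.9 keV = 2.707 × 10⁻¹⁵ J.
p = √(2mKE) = √(2 × 6.645 × 10⁻²⁷ × 2.707 × 10⁻¹⁵) = 5.998 × 10⁻²¹ kg·m/s.
λ = h/p = 6.626 × 10⁻³⁴ / 5.998 × 10⁻²¹ = 1.10 × 10⁻¹³ m = 110 fm.

λ = 110 fm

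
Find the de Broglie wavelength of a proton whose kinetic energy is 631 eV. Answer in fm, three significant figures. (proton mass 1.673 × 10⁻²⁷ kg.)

λ = 1140 fm

KE = 631 eV = 1.011 × 10⁻¹⁶ J.
p = √(2mKE) = √(2 × 1.673 × 10⁻²⁷ × 1.011 × 10⁻¹⁶) = 5.816 × 10⁻²² kg·m/s.
λ = h/p = 6.626 × 10⁻³⁴ / 5.816 × 10⁻²² = 1.14 × 10⁻¹² m = 1140 fm.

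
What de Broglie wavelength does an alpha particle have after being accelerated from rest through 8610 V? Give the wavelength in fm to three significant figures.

KE = 2eV = 2 × 1.602 × 10⁻¹⁹ × 8610 = 2.759 × 10⁻¹⁵ J.
p = √(2mKE) = √(2 × 6.645 × 10⁻²⁷ × 2.759 × 10⁻¹⁵) = 6.055 × 10⁻²¹ kg·m/s.
λ = h/p = 6.626 × 10⁻³⁴ / 6.055 × 10⁻²¹ = 1.09 × 10⁻¹³ m = 109 fm.

λ = 109 fm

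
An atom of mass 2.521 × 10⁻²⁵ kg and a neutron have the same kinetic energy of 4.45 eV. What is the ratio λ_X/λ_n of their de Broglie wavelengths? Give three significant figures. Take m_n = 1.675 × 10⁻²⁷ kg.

At fixed KE, p = √(2mKE) so λ = h/p ∝ 1/√m.
λ_X/λ_n = √(m_n/m_X) = √(1.675 × 10⁻²⁷/2.521 × 10⁻²⁵) = √(6.644 × 10⁻³) = 0.0815.

λ_X/λ_n = 0.0815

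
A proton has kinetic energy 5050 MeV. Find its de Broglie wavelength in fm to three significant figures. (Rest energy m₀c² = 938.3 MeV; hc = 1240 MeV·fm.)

λ = 0.210 fm

Total energy E = KE + m₀c² = 5050 + 938.3 = 5988.3 MeV.
(pc)² = E² − (m₀c²)² = (5988.3)² − (938.3)² = 3.498 × 10⁷ MeV², so pc = 5914 MeV.
λ = hc/(pc) = 1240 MeV·fm / 5914 MeV = 0.210 fm.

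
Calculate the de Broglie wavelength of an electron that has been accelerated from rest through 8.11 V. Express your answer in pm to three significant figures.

λ = 431 pm

KE = eV = 1.602 × 10⁻¹⁹ × 8.110 = 1.299 × 10⁻¹⁸ J.
p = √(2mKE) = √(2 × 9.109 × 10⁻³¹ × 1.299 × 10⁻¹⁸) = 1.538 × 10⁻²⁴ kg·m/s.
λ = h/p = 6.626 × 10⁻³⁴ / 1.538 × 10⁻²⁴ = 4.31 × 10⁻¹⁰ m = 431 pm.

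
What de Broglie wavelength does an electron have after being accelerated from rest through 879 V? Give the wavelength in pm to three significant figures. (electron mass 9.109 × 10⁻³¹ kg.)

λ = 41.4 pm

KE = eV = 1.602 × 10⁻¹⁹ × 879.0 = 1.408 × 10⁻¹⁶ J.
p = √(2mKE) = √(2 × 9.109 × 10⁻³¹ × 1.408 × 10⁻¹⁶) = 1.602 × 10⁻²³ kg·m/s.
λ = h/p = 6.626 × 10⁻³⁴ / 1.602 × 10⁻²³ = 4.14 × 10⁻¹¹ m = 41.4 pm.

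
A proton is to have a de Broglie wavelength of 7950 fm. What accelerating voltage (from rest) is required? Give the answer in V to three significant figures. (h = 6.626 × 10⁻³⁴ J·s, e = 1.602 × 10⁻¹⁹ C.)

p = h/λ = 6.626 × 10⁻³⁴ / 7.950 × 10⁻¹² = 8.335 × 10⁻²³ kg·m/s.
KE = p²/(2m) = 2.076 × 10⁻¹⁸ J.
V = KE/e = 2.076 × 10⁻¹⁸ / (1.602 × 10⁻¹⁹) = 13.0 V.

V = 13.0 V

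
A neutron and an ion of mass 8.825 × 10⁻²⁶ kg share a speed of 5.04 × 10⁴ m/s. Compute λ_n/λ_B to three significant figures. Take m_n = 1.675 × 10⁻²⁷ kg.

λ_n/λ_B = 52.7

At fixed v, p = mv so λ = h/(mv) ∝ 1/m.
λ_n/λ_B = m_B/m_n = 8.825 × 10⁻²⁶/1.675 × 10⁻²⁷ = 52.7.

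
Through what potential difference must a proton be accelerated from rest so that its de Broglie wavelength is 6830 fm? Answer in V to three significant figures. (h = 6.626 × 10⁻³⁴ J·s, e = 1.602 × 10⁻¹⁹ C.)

V = 17.6 V

p = h/λ = 6.626 × 10⁻³⁴ / 6.830 × 10⁻¹² = 9.701 × 10⁻²³ kg·m/s.
KE = p²/(2m) = 2.813 × 10⁻¹⁸ J.
V = KE/e = 2.813 × 10⁻¹⁸ / (1.602 × 10⁻¹⁹) = 17.6 V.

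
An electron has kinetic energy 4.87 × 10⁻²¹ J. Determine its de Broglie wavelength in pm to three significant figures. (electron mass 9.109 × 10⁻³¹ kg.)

λ = 7030 pm

p = √(2mKE) = √(2 × 9.109 × 10⁻³¹ × 4.870 × 10⁻²¹) = 9.419 × 10⁻²⁶ kg·m/s.
λ = h/p = 6.626 × 10⁻³⁴ / 9.419 × 10⁻²⁶ = 7.03 × 10⁻⁹ m = 7030 pm.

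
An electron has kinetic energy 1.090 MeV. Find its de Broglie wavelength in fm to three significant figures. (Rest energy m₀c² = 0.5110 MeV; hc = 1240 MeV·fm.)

λ = 817 fm

Total energy E = KE + m₀c² = 1.090 + 0.5110 = 1.6010 MeV.
(pc)² = E² − (m₀c²)² = (1.6010)² − (0.5110)² = 2.302 MeV², so pc = 1.517 MeV.
λ = hc/(pc) = 1240 MeV·fm / 1.517 MeV = 817 fm.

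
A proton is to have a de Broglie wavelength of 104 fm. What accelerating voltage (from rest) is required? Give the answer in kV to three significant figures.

p = h/λ = 6.626 × 10⁻³⁴ / 1.040 × 10⁻¹³ = 6.371 × 10⁻²¹ kg·m/s.
KE = p²/(2m) = 1.213 × 10⁻¹⁴ J.
V = KE/e = 1.213 × 10⁻¹⁴ / (1.602 × 10⁻¹⁹) = 75.7 kV.

V = 75.7 kV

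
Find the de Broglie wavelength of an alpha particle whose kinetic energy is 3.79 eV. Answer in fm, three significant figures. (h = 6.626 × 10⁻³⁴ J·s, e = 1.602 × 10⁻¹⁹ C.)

KE = 3.79 eV = 6.072 × 10⁻¹⁹ J.
p = √(2mKE) = √(2 × 6.645 × 10⁻²⁷ × 6.072 × 10⁻¹⁹) = 8.983 × 10⁻²³ kg·m/s.
λ = h/p = 6.626 × 10⁻³⁴ / 8.983 × 10⁻²³ = 7.38 × 10⁻¹² m = 7380 fm.

λ = 7380 fm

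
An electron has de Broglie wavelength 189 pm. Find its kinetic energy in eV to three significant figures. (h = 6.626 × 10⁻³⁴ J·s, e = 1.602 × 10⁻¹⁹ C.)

p = h/λ = 6.626 × 10⁻³⁴ / 1.890 × 10⁻¹⁰ = 3.506 × 10⁻²⁴ kg·m/s.
KE = p²/(2m) = (3.506 × 10⁻²⁴)² / (2 × 9.109 × 10⁻³¹) = 6.747 × 10⁻¹⁸ J = 42.1 eV.

KE = 42.1 eV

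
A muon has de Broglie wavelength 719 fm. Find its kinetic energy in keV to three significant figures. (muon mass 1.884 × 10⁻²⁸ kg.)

KE = 14.1 keV

p = h/λ = 6.626 × 10⁻³⁴ / 7.190 × 10⁻¹³ = 9.216 × 10⁻²² kg·m/s.
KE = p²/(2m) = (9.216 × 10⁻²²)² / (2 × 1.884 × 10⁻²⁸) = 2.254 × 10⁻¹⁵ J = 14.1 keV.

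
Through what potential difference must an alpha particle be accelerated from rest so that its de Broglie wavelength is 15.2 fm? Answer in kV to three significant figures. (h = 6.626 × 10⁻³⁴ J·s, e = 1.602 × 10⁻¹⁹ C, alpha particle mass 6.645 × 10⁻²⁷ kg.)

V = 446 kV

p = h/λ = 6.626 × 10⁻³⁴ / 1.520 × 10⁻¹⁴ = 4.359 × 10⁻²⁰ kg·m/s.
KE = p²/(2m) = 1.430 × 10⁻¹³ J.
V = KE/2e = 1.430 × 10⁻¹³ / (2 × 1.602 × 10⁻¹⁹) = 446 kV.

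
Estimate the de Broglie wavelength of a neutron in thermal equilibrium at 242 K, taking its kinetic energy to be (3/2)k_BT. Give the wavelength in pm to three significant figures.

λ = 162 pm

KE = (3/2)k_BT = 1.5 × 1.381 × 10⁻²³ × 242 = 5.013 × 10⁻²¹ J.
p = √(2mKE) = √(2 × 1.675 × 10⁻²⁷ × 5.013 × 10⁻²¹) = 4.098 × 10⁻²⁴ kg·m/s.
λ = h/p = 1.62 × 10⁻¹⁰ m = 162 pm.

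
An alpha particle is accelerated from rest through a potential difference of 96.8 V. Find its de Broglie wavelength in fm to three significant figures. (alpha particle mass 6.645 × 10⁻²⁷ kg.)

λ = 1030 fm

KE = 2eV = 2 × 1.602 × 10⁻¹⁹ × 96.80 = 3.101 × 10⁻¹⁷ J.
p = √(2mKE) = √(2 × 6.645 × 10⁻²⁷ × 3.101 × 10⁻¹⁷) = 6.420 × 10⁻²² kg·m/s.
λ = h/p = 6.626 × 10⁻³⁴ / 6.420 × 10⁻²² = 1.03 × 10⁻¹² m = 1030 fm.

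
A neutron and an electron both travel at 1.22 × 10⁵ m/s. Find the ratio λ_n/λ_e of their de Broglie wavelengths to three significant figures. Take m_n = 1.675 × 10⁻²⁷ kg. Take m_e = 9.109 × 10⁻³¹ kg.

At fixed v, p = mv so λ = h/(mv) ∝ 1/m.
λ_n/λ_e = m_e/m_n = 9.109 × 10⁻³¹/1.675 × 10⁻²⁷ = 5.44 × 10⁻⁴.

λ_n/λ_e = 5.44 × 10⁻⁴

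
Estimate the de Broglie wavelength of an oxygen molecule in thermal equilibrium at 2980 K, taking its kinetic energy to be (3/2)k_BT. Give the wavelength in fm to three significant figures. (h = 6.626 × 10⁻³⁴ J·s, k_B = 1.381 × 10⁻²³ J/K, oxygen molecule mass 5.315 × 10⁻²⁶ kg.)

λ = 8180 fm

KE = (3/2)k_BT = 1.5 × 1.381 × 10⁻²³ × 2980 = 6.173 × 10⁻²⁰ J.
p = √(2mKE) = √(2 × 5.315 × 10⁻²⁶ × 6.173 × 10⁻²⁰) = 8.101 × 10⁻²³ kg·m/s.
λ = h/p = 8.18 × 10⁻¹² m = 8180 fm.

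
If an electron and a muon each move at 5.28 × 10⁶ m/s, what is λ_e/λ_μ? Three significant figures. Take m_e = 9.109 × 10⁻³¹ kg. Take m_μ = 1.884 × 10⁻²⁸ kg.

At fixed v, p = mv so λ = h/(mv) ∝ 1/m.
λ_e/λ_μ = m_μ/m_e = 1.884 × 10⁻²⁸/9.109 × 10⁻³¹ = 207.

λ_e/λ_μ = 207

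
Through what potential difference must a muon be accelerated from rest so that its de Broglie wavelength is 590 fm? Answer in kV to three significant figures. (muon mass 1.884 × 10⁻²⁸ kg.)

V = 20.9 kV

p = h/λ = 6.626 × 10⁻³⁴ / 5.900 × 10⁻¹³ = 1.123 × 10⁻²¹ kg·m/s.
KE = p²/(2m) = 3.347 × 10⁻¹⁵ J.
V = KE/e = 3.347 × 10⁻¹⁵ / (1.602 × 10⁻¹⁹) = 20.9 kV.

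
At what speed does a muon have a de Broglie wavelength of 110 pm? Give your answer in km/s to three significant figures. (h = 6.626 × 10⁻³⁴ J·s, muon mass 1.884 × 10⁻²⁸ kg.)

v = 32.0 km/s

p = h/λ = 6.626 × 10⁻³⁴ / 1.100 × 10⁻¹⁰ = 6.024 × 10⁻²⁴ kg·m/s.
v = p/m = 6.024 × 10⁻²⁴ / 1.884 × 10⁻²⁸ = 3.20 × 10⁴ m/s = 32.0 km/s.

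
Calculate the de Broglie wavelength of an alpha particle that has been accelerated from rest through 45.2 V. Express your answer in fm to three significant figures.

λ = 1510 fm

KE = 2eV = 2 × 1.602 × 10⁻¹⁹ × 45.20 = 1.448 × 10⁻¹⁷ J.
p = √(2mKE) = √(2 × 6.645 × 10⁻²⁷ × 1.448 × 10⁻¹⁷) = 4.387 × 10⁻²² kg·m/s.
λ = h/p = 6.626 × 10⁻³⁴ / 4.387 × 10⁻²² = 1.51 × 10⁻¹² m = 1510 fm.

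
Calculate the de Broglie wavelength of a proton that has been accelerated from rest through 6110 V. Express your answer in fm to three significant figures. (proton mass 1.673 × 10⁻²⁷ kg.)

λ = 366 fm

KE = eV = 1.602 × 10⁻¹⁹ × 6110 = 9.788 × 10⁻¹⁶ J.
p = √(2mKE) = √(2 × 1.673 × 10⁻²⁷ × 9.788 × 10⁻¹⁶) = 1.810 × 10⁻²¹ kg·m/s.
λ = h/p = 6.626 × 10⁻³⁴ / 1.810 × 10⁻²¹ = 3.66 × 10⁻¹³ m = 366 fm.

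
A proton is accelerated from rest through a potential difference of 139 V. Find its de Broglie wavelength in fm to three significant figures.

KE = eV = 1.602 × 10⁻¹⁹ × 139.0 = 2.227 × 10⁻¹⁷ J.
p = √(2mKE) = √(2 × 1.673 × 10⁻²⁷ × 2.227 × 10⁻¹⁷) = 2.730 × 10⁻²² kg·m/s.
λ = h/p = 6.626 × 10⁻³⁴ / 2.730 × 10⁻²² = 2.43 × 10⁻¹² m = 2430 fm.

λ = 2430 fm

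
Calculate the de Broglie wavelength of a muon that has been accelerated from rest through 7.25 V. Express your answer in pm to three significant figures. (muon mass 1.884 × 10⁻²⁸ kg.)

KE = eV = 1.602 × 10⁻¹⁹ × 7.250 = 1.161 × 10⁻¹⁸ J.
p = √(2mKE) = √(2 × 1.884 × 10⁻²⁸ × 1.161 × 10⁻¹⁸) = 2.092 × 10⁻²³ kg·m/s.
λ = h/p = 6.626 × 10⁻³⁴ / 2.092 × 10⁻²³ = 3.17 × 10⁻¹¹ m = 31.7 pm.

λ = 31.7 pm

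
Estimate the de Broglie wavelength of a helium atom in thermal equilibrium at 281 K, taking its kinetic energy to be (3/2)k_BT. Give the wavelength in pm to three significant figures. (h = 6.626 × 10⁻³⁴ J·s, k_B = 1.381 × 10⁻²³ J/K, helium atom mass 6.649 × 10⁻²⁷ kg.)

KE = (3/2)k_BT = 1.5 × 1.381 × 10⁻²³ × 281 = 5.821 × 10⁻²¹ J.
p = √(2mKE) = √(2 × 6.649 × 10⁻²⁷ × 5.821 × 10⁻²¹) = 8.798 × 10⁻²⁴ kg·m/s.
λ = h/p = 7.53 × 10⁻¹¹ m = 75.3 pm.

λ = 75.3 pm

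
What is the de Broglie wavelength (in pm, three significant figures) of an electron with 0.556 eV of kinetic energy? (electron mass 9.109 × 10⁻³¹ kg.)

KE = 0.556 eV = 8.907 × 10⁻²⁰ J.
p = √(2mKE) = √(2 × 9.109 × 10⁻³¹ × 8.907 × 10⁻²⁰) = 4.028 × 10⁻²⁵ kg·m/s.
λ = h/p = 6.626 × 10⁻³⁴ / 4.028 × 10⁻²⁵ = 1.64 × 10⁻⁹ m = 1640 pm.

λ = 1640 pm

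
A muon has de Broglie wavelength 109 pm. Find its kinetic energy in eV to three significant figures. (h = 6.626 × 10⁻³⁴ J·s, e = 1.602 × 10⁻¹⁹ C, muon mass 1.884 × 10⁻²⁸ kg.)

p = h/λ = 6.626 × 10⁻³⁴ / 1.090 × 10⁻¹⁰ = 6.079 × 10⁻²⁴ kg·m/s.
KE = p²/(2m) = (6.079 × 10⁻²⁴)² / (2 × 1.884 × 10⁻²⁸) = 9.807 × 10⁻²⁰ J = 0.612 eV.

KE = 0.612 eV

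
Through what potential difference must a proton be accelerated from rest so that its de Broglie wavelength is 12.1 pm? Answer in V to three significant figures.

V = 5.59 V

p = h/λ = 6.626 × 10⁻³⁴ / 1.210 × 10⁻¹¹ = 5.476 × 10⁻²³ kg·m/s.
KE = p²/(2m) = 8.962 × 10⁻¹⁹ J.
V = KE/e = 8.962 × 10⁻¹⁹ / (1.602 × 10⁻¹⁹) = 5.59 V.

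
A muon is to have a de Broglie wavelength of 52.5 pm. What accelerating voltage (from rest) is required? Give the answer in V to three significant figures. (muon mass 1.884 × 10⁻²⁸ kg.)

V = 2.64 V

p = h/λ = 6.626 × 10⁻³⁴ / 5.250 × 10⁻¹¹ = 1.262 × 10⁻²³ kg·m/s.
KE = p²/(2m) = 4.227 × 10⁻¹⁹ J.
V = KE/e = 4.227 × 10⁻¹⁹ / (1.602 × 10⁻¹⁹) = 2.64 V.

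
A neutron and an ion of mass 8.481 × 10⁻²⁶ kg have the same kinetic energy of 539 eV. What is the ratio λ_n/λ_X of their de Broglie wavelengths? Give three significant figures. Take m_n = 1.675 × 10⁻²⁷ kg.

At fixed KE, p = √(2mKE) so λ = h/p ∝ 1/√m.
λ_n/λ_X = √(m_X/m_n) = √(8.481 × 10⁻²⁶/1.675 × 10⁻²⁷) = √(50.63) = 7.12.

λ_n/λ_X = 7.12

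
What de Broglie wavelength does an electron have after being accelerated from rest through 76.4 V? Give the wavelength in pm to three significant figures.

λ = 140 pm

KE = eV = 1.602 × 10⁻¹⁹ × 76.40 = 1.224 × 10⁻¹⁷ J.
p = √(2mKE) = √(2 × 9.109 × 10⁻³¹ × 1.224 × 10⁻¹⁷) = 4.722 × 10⁻²⁴ kg·m/s.
λ = h/p = 6.626 × 10⁻³⁴ / 4.722 × 10⁻²⁴ = 1.40 × 10⁻¹⁰ m = 140 pm.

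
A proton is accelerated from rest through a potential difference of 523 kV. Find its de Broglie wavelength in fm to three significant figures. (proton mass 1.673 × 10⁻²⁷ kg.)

KE = eV = 1.602 × 10⁻¹⁹ × 5.230 × 10⁵ = 8.378 × 10⁻¹⁴ J.
p = √(2mKE) = √(2 × 1.673 × 10⁻²⁷ × 8.378 × 10⁻¹⁴) = 1.674 × 10⁻²⁰ kg·m/s.
λ = h/p = 6.626 × 10⁻³⁴ / 1.674 × 10⁻²⁰ = 3.96 × 10⁻¹⁴ m = 39.6 fm.

λ = 39.6 fm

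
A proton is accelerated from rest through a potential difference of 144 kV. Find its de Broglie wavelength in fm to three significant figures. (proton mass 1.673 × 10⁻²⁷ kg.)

λ = 75.4 fm

KE = eV = 1.602 × 10⁻¹⁹ × 1.440 × 10⁵ = 2.307 × 10⁻¹⁴ J.
p = √(2mKE) = √(2 × 1.673 × 10⁻²⁷ × 2.307 × 10⁻¹⁴) = 8.786 × 10⁻²¹ kg·m/s.
λ = h/p = 6.626 × 10⁻³⁴ / 8.786 × 10⁻²¹ = 7.54 × 10⁻¹⁴ m = 75.4 fm.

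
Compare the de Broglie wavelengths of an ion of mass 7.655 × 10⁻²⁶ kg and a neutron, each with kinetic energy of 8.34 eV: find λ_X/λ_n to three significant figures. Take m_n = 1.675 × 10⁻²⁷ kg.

λ_X/λ_n = 0.148

At fixed KE, p = √(2mKE) so λ = h/p ∝ 1/√m.
λ_X/λ_n = √(m_n/m_X) = √(1.675 × 10⁻²⁷/7.655 × 10⁻²⁶) = √(0.02188) = 0.148.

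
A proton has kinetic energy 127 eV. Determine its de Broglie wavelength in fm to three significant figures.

KE = 127 eV = 2.035 × 10⁻¹⁷ J.
p = √(2mKE) = √(2 × 1.673 × 10⁻²⁷ × 2.035 × 10⁻¹⁷) = 2.609 × 10⁻²² kg·m/s.
λ = h/p = 6.626 × 10⁻³⁴ / 2.609 × 10⁻²² = 2.54 × 10⁻¹² m = 2540 fm.

λ = 2540 fm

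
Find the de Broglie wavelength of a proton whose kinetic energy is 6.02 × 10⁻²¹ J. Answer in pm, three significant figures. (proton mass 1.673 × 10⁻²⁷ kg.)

p = √(2mKE) = √(2 × 1.673 × 10⁻²⁷ × 6.020 × 10⁻²¹) = 4.488 × 10⁻²⁴ kg·m/s.
λ = h/p = 6.626 × 10⁻³⁴ / 4.488 × 10⁻²⁴ = 1.48 × 10⁻¹⁰ m = 148 pm.

λ = 148 pm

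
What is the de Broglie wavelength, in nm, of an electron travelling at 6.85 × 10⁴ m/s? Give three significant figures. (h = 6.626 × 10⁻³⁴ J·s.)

λ = 10.6 nm

p = mv = 9.109 × 10⁻³¹ × 6.85 × 10⁴ = 6.240 × 10⁻²⁶ kg·m/s.
λ = h/p = 6.626 × 10⁻³⁴ / 6.240 × 10⁻²⁶ = 1.06 × 10⁻⁸ m = 10.6 nm.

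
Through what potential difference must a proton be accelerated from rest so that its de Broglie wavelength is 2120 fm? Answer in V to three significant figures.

p = h/λ = 6.626 × 10⁻³⁴ / 2.120 × 10⁻¹² = 3.125 × 10⁻²² kg·m/s.
KE = p²/(2m) = 2.919 × 10⁻¹⁷ J.
V = KE/e = 2.919 × 10⁻¹⁷ / (1.602 × 10⁻¹⁹) = 182 V.

V = 182 V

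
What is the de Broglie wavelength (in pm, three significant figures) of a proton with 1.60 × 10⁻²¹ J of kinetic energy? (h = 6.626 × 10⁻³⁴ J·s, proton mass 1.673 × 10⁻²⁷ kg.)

p = √(2mKE) = √(2 × 1.673 × 10⁻²⁷ × 1.600 × 10⁻²¹) = 2.314 × 10⁻²⁴ kg·m/s.
λ = h/p = 6.626 × 10⁻³⁴ / 2.314 × 10⁻²⁴ = 2.86 × 10⁻¹⁰ m = 286 pm.

λ = 286 pm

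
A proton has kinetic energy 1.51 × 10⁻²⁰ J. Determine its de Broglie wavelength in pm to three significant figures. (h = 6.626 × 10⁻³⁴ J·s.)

λ = 93.2 pm

p = √(2mKE) = √(2 × 1.673 × 10⁻²⁷ × 1.510 × 10⁻²⁰) = 7.108 × 10⁻²⁴ kg·m/s.
λ = h/p = 6.626 × 10⁻³⁴ / 7.108 × 10⁻²⁴ = 9.32 × 10⁻¹¹ m = 93.2 pm.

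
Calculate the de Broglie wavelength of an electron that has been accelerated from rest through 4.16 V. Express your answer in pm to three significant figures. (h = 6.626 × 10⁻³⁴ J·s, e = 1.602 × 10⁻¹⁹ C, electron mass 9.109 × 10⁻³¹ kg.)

λ = 601 pm

KE = eV = 1.602 × 10⁻¹⁹ × 4.160 = 6.664 × 10⁻¹⁹ J.
p = √(2mKE) = √(2 × 9.109 × 10⁻³¹ × 6.664 × 10⁻¹⁹) = 1.102 × 10⁻²⁴ kg·m/s.
λ = h/p = 6.626 × 10⁻³⁴ / 1.102 × 10⁻²⁴ = 6.01 × 10⁻¹⁰ m = 601 pm.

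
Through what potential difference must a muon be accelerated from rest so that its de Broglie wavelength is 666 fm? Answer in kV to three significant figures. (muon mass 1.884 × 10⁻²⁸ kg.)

V = 16.4 kV

p = h/λ = 6.626 × 10⁻³⁴ / 6.660 × 10⁻¹³ = 9.949 × 10⁻²² kg·m/s.
KE = p²/(2m) = 2.627 × 10⁻¹⁵ J.
V = KE/e = 2.627 × 10⁻¹⁵ / (1.602 × 10⁻¹⁹) = 16.4 kV.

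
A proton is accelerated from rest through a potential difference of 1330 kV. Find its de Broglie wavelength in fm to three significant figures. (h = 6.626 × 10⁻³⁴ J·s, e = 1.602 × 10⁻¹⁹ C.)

λ = 24.8 fm

KE = eV = 1.602 × 10⁻¹⁹ × 1.330 × 10⁶ = 2.131 × 10⁻¹³ J.
p = √(2mKE) = √(2 × 1.673 × 10⁻²⁷ × 2.131 × 10⁻¹³) = 2.670 × 10⁻²⁰ kg·m/s.
λ = h/p = 6.626 × 10⁻³⁴ / 2.670 × 10⁻²⁰ = 2.48 × 10⁻¹⁴ m = 24.8 fm.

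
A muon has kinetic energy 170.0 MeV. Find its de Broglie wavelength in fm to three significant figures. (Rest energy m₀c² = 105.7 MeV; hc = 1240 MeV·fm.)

Total energy E = KE + m₀c² = 170.0 + 105.7 = 275.7 MeV.
(pc)² = E² − (m₀c²)² = (275.7)² − (105.7)² = 6.484 × 10⁴ MeV², so pc = 254.6 MeV.
λ = hc/(pc) = 1240 MeV·fm / 254.6 MeV = 4.87 fm.

λ = 4.87 fm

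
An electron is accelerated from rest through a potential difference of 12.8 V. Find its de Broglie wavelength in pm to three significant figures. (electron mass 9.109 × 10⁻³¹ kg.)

KE = eV = 1.602 × 10⁻¹⁹ × 12.80 = 2.051 × 10⁻¹⁸ J.
p = √(2mKE) = √(2 × 9.109 × 10⁻³¹ × 2.051 × 10⁻¹⁸) = 1.933 × 10⁻²⁴ kg·m/s.
λ = h/p = 6.626 × 10⁻³⁴ / 1.933 × 10⁻²⁴ = 3.43 × 10⁻¹⁰ m = 343 pm.

λ = 343 pm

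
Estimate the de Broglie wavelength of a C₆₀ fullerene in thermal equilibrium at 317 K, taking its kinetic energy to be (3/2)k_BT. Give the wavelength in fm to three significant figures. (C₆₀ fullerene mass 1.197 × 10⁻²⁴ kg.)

λ = 5280 fm

KE = (3/2)k_BT = 1.5 × 1.381 × 10⁻²³ × 317 = 6.567 × 10⁻²¹ J.
p = √(2mKE) = √(2 × 1.197 × 10⁻²⁴ × 6.567 × 10⁻²¹) = 1.254 × 10⁻²² kg·m/s.
λ = h/p = 5.28 × 10⁻¹² m = 5280 fm.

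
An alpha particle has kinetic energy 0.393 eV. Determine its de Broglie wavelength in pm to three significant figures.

KE = 0.393 eV = 6.296 × 10⁻²⁰ J.
p = √(2mKE) = √(2 × 6.645 × 10⁻²⁷ × 6.296 × 10⁻²⁰) = 2.893 × 10⁻²³ kg·m/s.
λ = h/p = 6.626 × 10⁻³⁴ / 2.893 × 10⁻²³ = 2.29 × 10⁻¹¹ m = 22.9 pm.

λ = 22.9 pm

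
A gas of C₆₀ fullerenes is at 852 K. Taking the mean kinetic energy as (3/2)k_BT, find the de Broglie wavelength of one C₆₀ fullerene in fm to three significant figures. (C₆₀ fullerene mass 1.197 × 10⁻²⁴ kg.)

KE = (3/2)k_BT = 1.5 × 1.381 × 10⁻²³ × 852 = 1.765 × 10⁻²⁰ J.
p = √(2mKE) = √(2 × 1.197 × 10⁻²⁴ × 1.765 × 10⁻²⁰) = 2.056 × 10⁻²² kg·m/s.
λ = h/p = 3.22 × 10⁻¹² m = 3220 fm.

λ = 3220 fm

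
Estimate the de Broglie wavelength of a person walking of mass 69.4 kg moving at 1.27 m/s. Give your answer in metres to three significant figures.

p = mv = 69.4 × 1.27 = 8.814 × 10¹ kg·m/s.
λ = h/p = 6.626 × 10⁻³⁴ / 8.814 × 10¹ = 7.52 × 10⁻³⁶ m.

λ = 7.52 × 10⁻³⁶ m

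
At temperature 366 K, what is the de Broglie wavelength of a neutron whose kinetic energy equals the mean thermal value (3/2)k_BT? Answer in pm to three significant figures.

λ = 131 pm

KE = (3/2)k_BT = 1.5 × 1.381 × 10⁻²³ × 366 = 7.582 × 10⁻²¹ J.
p = √(2mKE) = √(2 × 1.675 × 10⁻²⁷ × 7.582 × 10⁻²¹) = 5.040 × 10⁻²⁴ kg·m/s.
λ = h/p = 1.31 × 10⁻¹⁰ m = 131 pm.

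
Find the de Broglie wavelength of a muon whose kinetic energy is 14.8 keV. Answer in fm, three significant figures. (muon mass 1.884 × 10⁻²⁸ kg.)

λ = 701 fm

KE = 14.8 keV = 2.371 × 10⁻¹⁵ J.
p = √(2mKE) = √(2 × 1.884 × 10⁻²⁸ × 2.371 × 10⁻¹⁵) = 9.452 × 10⁻²² kg·m/s.
λ = h/p = 6.626 × 10⁻³⁴ / 9.452 × 10⁻²² = 7.01 × 10⁻¹³ m = 701 fm.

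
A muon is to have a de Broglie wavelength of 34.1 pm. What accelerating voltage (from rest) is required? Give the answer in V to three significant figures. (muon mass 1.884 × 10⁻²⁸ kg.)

V = 6.25 V

p = h/λ = 6.626 × 10⁻³⁴ / 3.410 × 10⁻¹¹ = 1.943 × 10⁻²³ kg·m/s.
KE = p²/(2m) = 1.002 × 10⁻¹⁸ J.
V = KE/e = 1.002 × 10⁻¹⁸ / (1.602 × 10⁻¹⁹) = 6.25 V.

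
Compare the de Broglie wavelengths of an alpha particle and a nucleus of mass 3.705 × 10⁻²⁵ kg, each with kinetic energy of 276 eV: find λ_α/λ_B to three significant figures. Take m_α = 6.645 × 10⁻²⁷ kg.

At fixed KE, p = √(2mKE) so λ = h/p ∝ 1/√m.
λ_α/λ_B = √(m_B/m_α) = √(3.705 × 10⁻²⁵/6.645 × 10⁻²⁷) = √(55.76) = 7.47.

λ_α/λ_B = 7.47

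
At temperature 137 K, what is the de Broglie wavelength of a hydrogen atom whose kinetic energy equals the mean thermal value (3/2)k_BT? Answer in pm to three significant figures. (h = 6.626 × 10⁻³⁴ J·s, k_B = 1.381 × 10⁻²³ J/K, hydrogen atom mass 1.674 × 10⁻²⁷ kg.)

KE = (3/2)k_BT = 1.5 × 1.381 × 10⁻²³ × 137 = 2.838 × 10⁻²¹ J.
p = √(2mKE) = √(2 × 1.674 × 10⁻²⁷ × 2.838 × 10⁻²¹) = 3.082 × 10⁻²⁴ kg·m/s.
λ = h/p = 2.15 × 10⁻¹⁰ m = 215 pm.

λ = 215 pm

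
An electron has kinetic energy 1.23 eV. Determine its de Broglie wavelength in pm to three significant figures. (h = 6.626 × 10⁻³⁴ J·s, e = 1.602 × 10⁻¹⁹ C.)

λ = 1110 pm

KE = 1.23 eV = 1.970 × 10⁻¹⁹ J.
p = √(2mKE) = √(2 × 9.109 × 10⁻³¹ × 1.970 × 10⁻¹⁹) = 5.991 × 10⁻²⁵ kg·m/s.
λ = h/p = 6.626 × 10⁻³⁴ / 5.991 × 10⁻²⁵ = 1.11 × 10⁻⁹ m = 1110 pm.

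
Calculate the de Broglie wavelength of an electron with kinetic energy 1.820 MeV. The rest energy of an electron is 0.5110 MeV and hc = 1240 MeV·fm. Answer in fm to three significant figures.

λ = 545 fm

Total energy E = KE + m₀c² = 1.820 + 0.5110 = 2.3310 MeV.
(pc)² = E² − (m₀c²)² = (2.3310)² − (0.5110)² = 5.172 MeV², so pc = 2.274 MeV.
λ = hc/(pc) = 1240 MeV·fm / 2.274 MeV = 545 fm.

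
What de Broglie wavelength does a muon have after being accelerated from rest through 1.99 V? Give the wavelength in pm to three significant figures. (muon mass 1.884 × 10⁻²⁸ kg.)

λ = 60.5 pm

KE = eV = 1.602 × 10⁻¹⁹ × 1.990 = 3.188 × 10⁻¹⁹ J.
p = √(2mKE) = √(2 × 1.884 × 10⁻²⁸ × 3.188 × 10⁻¹⁹) = 1.096 × 10⁻²³ kg·m/s.
λ = h/p = 6.626 × 10⁻³⁴ / 1.096 × 10⁻²³ = 6.05 × 10⁻¹¹ m = 60.5 pm.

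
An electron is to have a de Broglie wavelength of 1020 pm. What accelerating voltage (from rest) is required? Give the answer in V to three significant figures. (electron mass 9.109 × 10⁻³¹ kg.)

p = h/λ = 6.626 × 10⁻³⁴ / 1.020 × 10⁻⁹ = 6.496 × 10⁻²⁵ kg·m/s.
KE = p²/(2m) = 2.316 × 10⁻¹⁹ J.
V = KE/e = 2.316 × 10⁻¹⁹ / (1.602 × 10⁻¹⁹) = 1.45 V.

V = 1.45 V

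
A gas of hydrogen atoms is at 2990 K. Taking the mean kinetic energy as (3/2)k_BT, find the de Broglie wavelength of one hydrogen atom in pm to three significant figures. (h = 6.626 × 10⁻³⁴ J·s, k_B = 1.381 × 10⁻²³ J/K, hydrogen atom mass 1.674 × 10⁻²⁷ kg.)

KE = (3/2)k_BT = 1.5 × 1.381 × 10⁻²³ × 2990 = 6.194 × 10⁻²⁰ J.
p = √(2mKE) = √(2 × 1.674 × 10⁻²⁷ × 6.194 × 10⁻²⁰) = 1.440 × 10⁻²³ kg·m/s.
λ = h/p = 4.60 × 10⁻¹¹ m = 46.0 pm.

λ = 46.0 pm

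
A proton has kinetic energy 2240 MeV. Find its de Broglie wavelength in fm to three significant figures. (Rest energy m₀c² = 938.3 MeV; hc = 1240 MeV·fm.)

Total energy E = KE + m₀c² = 2240 + 938.3 = 3178.3 MeV.
(pc)² = E² − (m₀c²)² = (3178.3)² − (938.3)² = 9.221 × 10⁶ MeV², so pc = 3037 MeV.
λ = hc/(pc) = 1240 MeV·fm / 3037 MeV = 0.408 fm.

λ = 0.408 fm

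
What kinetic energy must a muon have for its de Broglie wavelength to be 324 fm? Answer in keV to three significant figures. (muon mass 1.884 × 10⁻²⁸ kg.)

KE = 69.3 keV

p = h/λ = 6.626 × 10⁻³⁴ / 3.240 × 10⁻¹³ = 2.045 × 10⁻²¹ kg·m/s.
KE = p²/(2m) = (2.045 × 10⁻²¹)² / (2 × 1.884 × 10⁻²⁸) = 1.110 × 10⁻¹⁴ J = 69.3 keV.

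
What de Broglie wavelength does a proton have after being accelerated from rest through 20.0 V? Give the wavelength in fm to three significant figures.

KE = eV = 1.602 × 10⁻¹⁹ × 20.00 = 3.204 × 10⁻¹⁸ J.
p = √(2mKE) = √(2 × 1.673 × 10⁻²⁷ × 3.204 × 10⁻¹⁸) = 1.035 × 10⁻²² kg·m/s.
λ = h/p = 6.626 × 10⁻³⁴ / 1.035 × 10⁻²² = 6.40 × 10⁻¹² m = 6400 fm.

λ = 6400 fm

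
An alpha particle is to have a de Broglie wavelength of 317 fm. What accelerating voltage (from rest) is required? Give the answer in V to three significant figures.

V = 1030 V

p = h/λ = 6.626 × 10⁻³⁴ / 3.170 × 10⁻¹³ = 2.090 × 10⁻²¹ kg·m/s.
KE = p²/(2m) = 3.287 × 10⁻¹⁶ J.
V = KE/2e = 3.287 × 10⁻¹⁶ / (2 × 1.602 × 10⁻¹⁹) = 1030 V.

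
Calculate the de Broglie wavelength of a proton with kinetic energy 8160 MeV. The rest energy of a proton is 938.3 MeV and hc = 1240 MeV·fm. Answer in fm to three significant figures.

λ = 0.137 fm

Total energy E = KE + m₀c² = 8160 + 938.3 = 9098.3 MeV.
(pc)² = E² − (m₀c²)² = (9098.3)² − (938.3)² = 8.190 × 10⁷ MeV², so pc = 9050 MeV.
λ = hc/(pc) = 1240 MeV·fm / 9050 MeV = 0.137 fm.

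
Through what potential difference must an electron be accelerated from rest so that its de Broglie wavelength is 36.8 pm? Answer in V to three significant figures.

p = h/λ = 6.626 × 10⁻³⁴ / 3.680 × 10⁻¹¹ = 1.801 × 10⁻²³ kg·m/s.
KE = p²/(2m) = 1.780 × 10⁻¹⁶ J.
V = KE/e = 1.780 × 10⁻¹⁶ / (1.602 × 10⁻¹⁹) = 1110 V.

V = 1110 V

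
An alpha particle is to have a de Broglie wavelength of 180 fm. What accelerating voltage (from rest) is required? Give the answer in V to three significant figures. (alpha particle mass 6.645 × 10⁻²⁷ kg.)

p = h/λ = 6.626 × 10⁻³⁴ / 1.800 × 10⁻¹³ = 3.681 × 10⁻²¹ kg·m/s.
KE = p²/(2m) = 1.020 × 10⁻¹⁵ J.
V = KE/2e = 1.020 × 10⁻¹⁵ / (2 × 1.602 × 10⁻¹⁹) = 3180 V.

V = 3180 V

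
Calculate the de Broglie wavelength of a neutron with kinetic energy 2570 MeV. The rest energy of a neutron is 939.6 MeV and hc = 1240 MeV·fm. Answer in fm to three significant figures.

λ = 0.367 fm

Total energy E = KE + m₀c² = 2570 + 939.6 = 3509.6 MeV.
(pc)² = E² − (m₀c²)² = (3509.6)² − (939.6)² = 1.143 × 10⁷ MeV², so pc = 3381 MeV.
λ = hc/(pc) = 1240 MeV·fm / 3381 MeV = 0.367 fm.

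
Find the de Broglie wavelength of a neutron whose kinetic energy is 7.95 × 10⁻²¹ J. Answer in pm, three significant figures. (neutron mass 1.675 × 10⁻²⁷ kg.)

p = √(2mKE) = √(2 × 1.675 × 10⁻²⁷ × 7.950 × 10⁻²¹) = 5.161 × 10⁻²⁴ kg·m/s.
λ = h/p = 6.626 × 10⁻³⁴ / 5.161 × 10⁻²⁴ = 1.28 × 10⁻¹⁰ m = 128 pm.

λ = 128 pm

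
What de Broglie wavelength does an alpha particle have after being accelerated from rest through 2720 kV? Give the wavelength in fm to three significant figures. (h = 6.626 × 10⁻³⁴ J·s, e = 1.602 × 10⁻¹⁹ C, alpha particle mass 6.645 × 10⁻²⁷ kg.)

λ = 6.16 fm

KE = 2eV = 2 × 1.602 × 10⁻¹⁹ × 2.720 × 10⁶ = 8.715 × 10⁻¹³ J.
p = √(2mKE) = √(2 × 6.645 × 10⁻²⁷ × 8.715 × 10⁻¹³) = 1.076 × 10⁻¹⁹ kg·m/s.
λ = h/p = 6.626 × 10⁻³⁴ / 1.076 × 10⁻¹⁹ = 6.16 × 10⁻¹⁵ m = 6.16 fm.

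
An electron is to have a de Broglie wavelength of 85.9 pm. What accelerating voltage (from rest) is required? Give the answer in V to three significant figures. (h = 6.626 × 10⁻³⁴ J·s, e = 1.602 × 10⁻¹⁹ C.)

V = 204 V

p = h/λ = 6.626 × 10⁻³⁴ / 8.590 × 10⁻¹¹ = 7.714 × 10⁻²⁴ kg·m/s.
KE = p²/(2m) = 3.266 × 10⁻¹⁷ J.
V = KE/e = 3.266 × 10⁻¹⁷ / (1.602 × 10⁻¹⁹) = 204 V.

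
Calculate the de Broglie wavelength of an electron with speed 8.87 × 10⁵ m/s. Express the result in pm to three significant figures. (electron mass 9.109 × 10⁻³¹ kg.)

p = mv = 9.109 × 10⁻³¹ × 8.87 × 10⁵ = 8.080 × 10⁻²⁵ kg·m/s.
λ = h/p = 6.626 × 10⁻³⁴ / 8.080 × 10⁻²⁵ = 8.20 × 10⁻¹⁰ m = 820 pm.

λ = 820 pm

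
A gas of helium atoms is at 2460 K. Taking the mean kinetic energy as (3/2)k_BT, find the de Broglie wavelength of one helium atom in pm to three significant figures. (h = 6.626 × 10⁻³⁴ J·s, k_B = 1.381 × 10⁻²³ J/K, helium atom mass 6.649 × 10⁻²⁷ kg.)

λ = 25.5 pm

KE = (3/2)k_BT = 1.5 × 1.381 × 10⁻²³ × 2460 = 5.096 × 10⁻²⁰ J.
p = √(2mKE) = √(2 × 6.649 × 10⁻²⁷ × 5.096 × 10⁻²⁰) = 2.603 × 10⁻²³ kg·m/s.
λ = h/p = 2.55 × 10⁻¹¹ m = 25.5 pm.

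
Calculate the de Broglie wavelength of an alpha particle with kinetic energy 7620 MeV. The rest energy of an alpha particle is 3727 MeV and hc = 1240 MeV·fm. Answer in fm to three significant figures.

λ = 0.116 fm

Total energy E = KE + m₀c² = 7620 + 3727 = 11347 MeV.
(pc)² = E² − (m₀c²)² = (11347)² − (3727)² = 1.149 × 10⁸ MeV², so pc = 1.072 × 10⁴ MeV.
λ = hc/(pc) = 1240 MeV·fm / 1.072 × 10⁴ MeV = 0.116 fm.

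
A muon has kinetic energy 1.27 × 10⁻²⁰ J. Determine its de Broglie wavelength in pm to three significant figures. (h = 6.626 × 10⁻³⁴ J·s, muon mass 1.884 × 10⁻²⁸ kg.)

λ = 303 pm

p = √(2mKE) = √(2 × 1.884 × 10⁻²⁸ × 1.270 × 10⁻²⁰) = 2.188 × 10⁻²⁴ kg·m/s.
λ = h/p = 6.626 × 10⁻³⁴ / 2.188 × 10⁻²⁴ = 3.03 × 10⁻¹⁰ m = 303 pm.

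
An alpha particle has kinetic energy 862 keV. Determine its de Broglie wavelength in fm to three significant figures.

λ = 15.5 fm

KE = 862 keV = 1.381 × 10⁻¹³ J.
p = √(2mKE) = √(2 × 6.645 × 10⁻²⁷ × 1.381 × 10⁻¹³) = 4.284 × 10⁻²⁰ kg·m/s.
λ = h/p = 6.626 × 10⁻³⁴ / 4.284 × 10⁻²⁰ = 1.55 × 10⁻¹⁴ m = 15.5 fm.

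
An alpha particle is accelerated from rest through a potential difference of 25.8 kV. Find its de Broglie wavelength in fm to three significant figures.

KE = 2eV = 2 × 1.602 × 10⁻¹⁹ × 2.580 × 10⁴ = 8.266 × 10⁻¹⁵ J.
p = √(2mKE) = √(2 × 6.645 × 10⁻²⁷ × 8.266 × 10⁻¹⁵) = 1.048 × 10⁻²⁰ kg·m/s.
λ = h/p = 6.626 × 10⁻³⁴ / 1.048 × 10⁻²⁰ = 6.32 × 10⁻¹⁴ m = 63.2 fm.

λ = 63.2 fm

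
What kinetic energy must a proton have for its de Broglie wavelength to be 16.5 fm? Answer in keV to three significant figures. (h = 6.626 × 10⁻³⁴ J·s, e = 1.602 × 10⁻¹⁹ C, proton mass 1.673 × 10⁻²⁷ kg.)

KE = 3010 keV

p = h/λ = 6.626 × 10⁻³⁴ / 1.650 × 10⁻¹⁴ = 4.016 × 10⁻²⁰ kg·m/s.
KE = p²/(2m) = (4.016 × 10⁻²⁰)² / (2 × 1.673 × 10⁻²⁷) = 4.820 × 10⁻¹³ J = 3010 keV.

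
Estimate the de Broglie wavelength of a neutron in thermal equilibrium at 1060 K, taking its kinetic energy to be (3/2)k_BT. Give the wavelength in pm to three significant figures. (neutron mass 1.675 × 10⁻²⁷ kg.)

KE = (3/2)k_BT = 1.5 × 1.381 × 10⁻²³ × 1060 = 2.196 × 10⁻²⁰ J.
p = √(2mKE) = √(2 × 1.675 × 10⁻²⁷ × 2.196 × 10⁻²⁰) = 8.577 × 10⁻²⁴ kg·m/s.
λ = h/p = 7.73 × 10⁻¹¹ m = 77.3 pm.

λ = 77.3 pm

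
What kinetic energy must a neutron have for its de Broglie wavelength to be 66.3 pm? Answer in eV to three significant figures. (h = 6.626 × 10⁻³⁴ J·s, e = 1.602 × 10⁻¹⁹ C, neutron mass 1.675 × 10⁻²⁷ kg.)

KE = 0.186 eV

p = h/λ = 6.626 × 10⁻³⁴ / 6.630 × 10⁻¹¹ = 9.994 × 10⁻²⁴ kg·m/s.
KE = p²/(2m) = (9.994 × 10⁻²⁴)² / (2 × 1.675 × 10⁻²⁷) = 2.981 × 10⁻²⁰ J = 0.186 eV.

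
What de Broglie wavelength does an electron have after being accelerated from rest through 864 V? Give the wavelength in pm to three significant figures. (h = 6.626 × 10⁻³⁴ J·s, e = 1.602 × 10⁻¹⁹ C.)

λ = 41.7 pm

KE = eV = 1.602 × 10⁻¹⁹ × 864.0 = 1.384 × 10⁻¹⁶ J.
p = √(2mKE) = √(2 × 9.109 × 10⁻³¹ × 1.384 × 10⁻¹⁶) = 1.588 × 10⁻²³ kg·m/s.
λ = h/p = 6.626 × 10⁻³⁴ / 1.588 × 10⁻²³ = 4.17 × 10⁻¹¹ m = 41.7 pm.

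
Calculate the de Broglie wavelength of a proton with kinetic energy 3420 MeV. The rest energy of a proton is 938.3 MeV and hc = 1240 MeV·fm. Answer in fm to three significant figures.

λ = 0.291 fm

Total energy E = KE + m₀c² = 3420 + 938.3 = 4358.3 MeV.
(pc)² = E² − (m₀c²)² = (4358.3)² − (938.3)² = 1.811 × 10⁷ MeV², so pc = 4256 MeV.
λ = hc/(pc) = 1240 MeV·fm / 4256 MeV = 0.291 fm.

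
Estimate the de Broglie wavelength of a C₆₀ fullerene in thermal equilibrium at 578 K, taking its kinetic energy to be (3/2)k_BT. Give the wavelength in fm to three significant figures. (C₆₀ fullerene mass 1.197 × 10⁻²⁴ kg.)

KE = (3/2)k_BT = 1.5 × 1.381 × 10⁻²³ × 578 = 1.197 × 10⁻²⁰ J.
p = √(2mKE) = √(2 × 1.197 × 10⁻²⁴ × 1.197 × 10⁻²⁰) = 1.693 × 10⁻²² kg·m/s.
λ = h/p = 3.91 × 10⁻¹² m = 3910 fm.

λ = 3910 fm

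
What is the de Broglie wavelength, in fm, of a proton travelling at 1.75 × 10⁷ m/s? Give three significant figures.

p = mv = 1.673 × 10⁻²⁷ × 1.75 × 10⁷ = 2.928 × 10⁻²⁰ kg·m/s.
λ = h/p = 6.626 × 10⁻³⁴ / 2.928 × 10⁻²⁰ = 2.26 × 10⁻¹⁴ m = 22.6 fm.

λ = 22.6 fm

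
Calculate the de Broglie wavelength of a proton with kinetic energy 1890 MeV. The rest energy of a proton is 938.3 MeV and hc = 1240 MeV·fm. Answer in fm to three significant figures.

Total energy E = KE + m₀c² = 1890 + 938.3 = 2828.3 MeV.
(pc)² = E² − (m₀c²)² = (2828.3)² − (938.3)² = 7.119 × 10⁶ MeV², so pc = 2668 MeV.
λ = hc/(pc) = 1240 MeV·fm / 2668 MeV = 0.465 fm.

λ = 0.465 fm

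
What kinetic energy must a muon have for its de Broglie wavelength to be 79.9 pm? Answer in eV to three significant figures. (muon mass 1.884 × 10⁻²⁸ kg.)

KE = 1.14 eV

p = h/λ = 6.626 × 10⁻³⁴ / 7.990 × 10⁻¹¹ = 8.293 × 10⁻²⁴ kg·m/s.
KE = p²/(2m) = (8.293 × 10⁻²⁴)² / (2 × 1.884 × 10⁻²⁸) = 1.825 × 10⁻¹⁹ J = 1.14 eV.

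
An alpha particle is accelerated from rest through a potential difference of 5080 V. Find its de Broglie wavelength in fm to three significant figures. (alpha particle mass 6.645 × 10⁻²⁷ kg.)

λ = 142 fm

KE = 2eV = 2 × 1.602 × 10⁻¹⁹ × 5080 = 1.628 × 10⁻¹⁵ J.
p = √(2mKE) = √(2 × 6.645 × 10⁻²⁷ × 1.628 × 10⁻¹⁵) = 4.651 × 10⁻²¹ kg·m/s.
λ = h/p = 6.626 × 10⁻³⁴ / 4.651 × 10⁻²¹ = 1.42 × 10⁻¹³ m = 142 fm.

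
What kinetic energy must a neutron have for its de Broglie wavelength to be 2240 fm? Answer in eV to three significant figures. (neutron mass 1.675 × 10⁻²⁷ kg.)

KE = 163 eV

p = h/λ = 6.626 × 10⁻³⁴ / 2.240 × 10⁻¹² = 2.958 × 10⁻²² kg·m/s.
KE = p²/(2m) = (2.958 × 10⁻²²)² / (2 × 1.675 × 10⁻²⁷) = 2.612 × 10⁻¹⁷ J = 163 eV.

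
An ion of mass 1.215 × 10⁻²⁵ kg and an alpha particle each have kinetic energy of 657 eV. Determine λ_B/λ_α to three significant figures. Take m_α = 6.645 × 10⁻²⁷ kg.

At fixed KE, p = √(2mKE) so λ = h/p ∝ 1/√m.
λ_B/λ_α = √(m_α/m_B) = √(6.645 × 10⁻²⁷/1.215 × 10⁻²⁵) = √(0.05469) = 0.234.

λ_B/λ_α = 0.234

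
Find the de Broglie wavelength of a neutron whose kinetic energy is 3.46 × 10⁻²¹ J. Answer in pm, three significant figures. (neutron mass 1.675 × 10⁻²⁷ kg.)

λ = 195 pm

p = √(2mKE) = √(2 × 1.675 × 10⁻²⁷ × 3.460 × 10⁻²¹) = 3.405 × 10⁻²⁴ kg·m/s.
λ = h/p = 6.626 × 10⁻³⁴ / 3.405 × 10⁻²⁴ = 1.95 × 10⁻¹⁰ m = 195 pm.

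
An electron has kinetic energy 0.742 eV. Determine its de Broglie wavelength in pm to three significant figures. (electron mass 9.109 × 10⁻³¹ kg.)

λ = 1420 pm

KE = 0.742 eV = 1.189 × 10⁻¹⁹ J.
p = √(2mKE) = √(2 × 9.109 × 10⁻³¹ × 1.189 × 10⁻¹⁹) = 4.654 × 10⁻²⁵ kg·m/s.
λ = h/p = 6.626 × 10⁻³⁴ / 4.654 × 10⁻²⁵ = 1.42 × 10⁻⁹ m = 1420 pm.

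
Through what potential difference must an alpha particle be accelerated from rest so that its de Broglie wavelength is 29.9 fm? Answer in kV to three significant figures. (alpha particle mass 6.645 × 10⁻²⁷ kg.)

V = 115 kV

p = h/λ = 6.626 × 10⁻³⁴ / 2.990 × 10⁻¹⁴ = 2.216 × 10⁻²⁰ kg·m/s.
KE = p²/(2m) = 3.695 × 10⁻¹⁴ J.
V = KE/2e = 3.695 × 10⁻¹⁴ / (2 × 1.602 × 10⁻¹⁹) = 115 kV.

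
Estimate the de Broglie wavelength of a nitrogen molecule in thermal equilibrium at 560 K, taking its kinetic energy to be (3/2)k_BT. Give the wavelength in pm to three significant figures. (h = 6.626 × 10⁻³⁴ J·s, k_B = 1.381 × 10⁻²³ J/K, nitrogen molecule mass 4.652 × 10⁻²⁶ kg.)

KE = (3/2)k_BT = 1.5 × 1.381 × 10⁻²³ × 560 = 1.160 × 10⁻²⁰ J.
p = √(2mKE) = √(2 × 4.652 × 10⁻²⁶ × 1.160 × 10⁻²⁰) = 3.285 × 10⁻²³ kg·m/s.
λ = h/p = 2.02 × 10⁻¹¹ m = 20.2 pm.

λ = 20.2 pm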